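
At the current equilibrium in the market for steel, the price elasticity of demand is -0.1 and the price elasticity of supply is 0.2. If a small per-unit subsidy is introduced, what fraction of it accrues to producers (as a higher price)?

Producer share = 1/3

For a small subsidy around the equilibrium, the benefit split depends on the relative slopes, which at a point are proportional to the elasticities.
Buyer share = εs/(εs + |εd|) = 0.2/(0.2 + 0.1) = 2/3; seller share = |εd|/(εs + |εd|) = 1/3.
So producers capture 1/3 of the subsidy.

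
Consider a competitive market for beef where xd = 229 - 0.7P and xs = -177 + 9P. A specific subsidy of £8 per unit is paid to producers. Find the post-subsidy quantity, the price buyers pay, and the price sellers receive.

x' = 19875/97; buyers pay 3340/97; sellers receive 4116/97

Pre-subsidy: 229 - 0.7P = -177 + 9P gives P* = 4060/97, x* = 19371/97.
With the subsidy, sellers receive Ps = Pb + 8 for each unit, where Pb is the price buyers pay.
Supply in terms of Pb becomes xs = -177 + 9(Pb + 8) = -105 + 9Pb. Setting this equal to demand: 229 - 0.7Pb = -105 + 9Pb, so Pb = 3340/97.
Sellers receive Ps = 3340/97 + 8 = 4116/97; x' = 229 − 0.7·(3340/97) = 19875/97.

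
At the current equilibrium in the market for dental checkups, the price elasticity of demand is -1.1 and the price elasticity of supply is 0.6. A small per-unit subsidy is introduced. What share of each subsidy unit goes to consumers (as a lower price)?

Consumer share = 6/17

For a small subsidy around the equilibrium, the benefit split depends on the relative slopes, which at a point are proportional to the elasticities.
Buyer share = εs/(εs + |εd|) = 0.6/(0.6 + 1.1) = 6/17; seller share = |εd|/(εs + |εd|) = 11/17.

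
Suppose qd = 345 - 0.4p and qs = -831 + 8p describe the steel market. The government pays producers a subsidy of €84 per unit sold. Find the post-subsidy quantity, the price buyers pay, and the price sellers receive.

Pre-subsidy: 345 - 0.4p = -831 + 8p gives p* = 140, q* = 289.
With the subsidy, sellers receive ps = pb + 84 for each unit, where pb is the price buyers pay.
Supply in terms of pb becomes qs = -831 + 8(pb + 84) = -159 + 8pb. Setting this equal to demand: 345 - 0.4pb = -159 + 8pb, so pb = 60.
Sellers receive ps = 60 + 84 = 144; q' = 345 − 0.4·60 = 321.

q' = 321; buyers pay €60; sellers receive €144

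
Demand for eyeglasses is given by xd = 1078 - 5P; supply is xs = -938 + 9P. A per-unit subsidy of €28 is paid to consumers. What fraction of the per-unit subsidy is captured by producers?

Pre-subsidy: 1078 - 5P = -938 + 9P gives P* = 144, x* = 358.
With the rebate, buyers effectively pay Pb = Ps − 28, where Ps is the price sellers receive.
Demand in terms of Ps becomes xd = 1078 − 5(Ps − 28) = 1218 - 5Ps. Setting this equal to supply: 1218 - 5Ps = -938 + 9Ps, so Ps = 154.
Buyers pay Pb = 154 − 28 = 126; x' = -938 + 9·154 = 448.
Buyers' price falls by P* − Pb = 144 − 126 = 18; sellers' price rises by Ps − P* = 154 − 144 = 10.
So producers capture 10/28 = 5/14 of each unit of subsidy.

Producer share = 5/14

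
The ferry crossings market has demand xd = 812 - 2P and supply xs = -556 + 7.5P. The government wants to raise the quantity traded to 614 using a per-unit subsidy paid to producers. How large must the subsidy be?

At x = 614, invert demand for the buyer price: Pb = (812 − 614)/2 = 99; invert supply for the seller price: Ps = (614 − (-556))/7.5 = 156.
The subsidy must fill the gap: s = Ps − Pb = 156 − 99 = 57.

Required subsidy s = 57 per unit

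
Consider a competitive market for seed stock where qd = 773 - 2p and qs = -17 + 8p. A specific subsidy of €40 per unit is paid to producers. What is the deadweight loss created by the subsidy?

Pre-subsidy: 773 - 2p = -17 + 8p gives p* = 79, q* = 615.
With the subsidy, sellers receive ps = pb + 40 for each unit, where pb is the price buyers pay.
Supply in terms of pb becomes qs = -17 + 8(pb + 40) = 303 + 8pb. Setting this equal to demand: 773 - 2pb = 303 + 8pb, so pb = 47.
Sellers receive ps = 47 + 40 = 87; q' = 773 − 2·47 = 679.
The subsidy expands output by 679 − 615 = 64 past the efficient level; on those units the gap between marginal cost and willingness to pay runs from 0 up to 40.
DWL = ½ × 40 × 64 = 1280.

Deadweight loss = €1280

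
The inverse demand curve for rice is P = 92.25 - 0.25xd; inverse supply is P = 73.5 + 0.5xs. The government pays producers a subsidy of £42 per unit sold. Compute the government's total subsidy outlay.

Pre-subsidy: 92.25 - 0.25x = 73.5 + 0.5x gives x* = 25 and P* = 86.
With the subsidy, sellers receive Ps = Pb + 42 for each unit, where Pb is the price buyers pay.
On the curves, Pb = 92.25 - 0.25x and Ps = 73.5 + 0.5x; the wedge Ps − Pb = 42 gives 73.5 + 0.5x − (92.25 - 0.25x) = 42, so x' = 81.
Then Pb = 92.25 − 0.25·81 = 72 and Ps = 73.5 + 0.5·81 = 114.
Government outlay = subsidy × quantity = 42 × 81 = 3402.

Government cost = £3402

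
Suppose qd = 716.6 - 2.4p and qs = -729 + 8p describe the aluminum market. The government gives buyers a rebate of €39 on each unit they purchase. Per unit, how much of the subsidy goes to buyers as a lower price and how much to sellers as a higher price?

Buyers gain €30 per unit; sellers gain €9 per unit

Pre-subsidy: 716.6 - 2.4p = -729 + 8p gives p* = 139, q* = 383.
With the rebate, buyers effectively pay pb = ps − 39, where ps is the price sellers receive.
Demand in terms of ps becomes qd = 716.6 − 2.4(ps − 39) = 810.2 - 2.4ps. Setting this equal to supply: 810.2 - 2.4ps = -729 + 8ps, so ps = 148.
Buyers pay pb = 148 − 39 = 109; q' = -729 + 8·148 = 455.
Buyers' price falls by p* − pb = 139 − 109 = 30; sellers' price rises by ps − p* = 148 − 139 = 9.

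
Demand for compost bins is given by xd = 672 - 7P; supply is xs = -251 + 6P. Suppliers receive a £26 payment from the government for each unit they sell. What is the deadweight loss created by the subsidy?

Pre-subsidy: 672 - 7P = -251 + 6P gives P* = 71, x* = 175.
With the subsidy, sellers receive Ps = Pb + 26 for each unit, where Pb is the price buyers pay.
Supply in terms of Pb becomes xs = -251 + 6(Pb + 26) = -95 + 6Pb. Setting this equal to demand: 672 - 7Pb = -95 + 6Pb, so Pb = 59.
Sellers receive Ps = 59 + 26 = 85; x' = 672 − 7·59 = 259.
The subsidy expands output by 259 − 175 = 84 past the efficient level; on those units the gap between marginal cost and willingness to pay runs from 0 up to 26.
DWL = ½ × 26 × 84 = 1092.

Deadweight loss = £1092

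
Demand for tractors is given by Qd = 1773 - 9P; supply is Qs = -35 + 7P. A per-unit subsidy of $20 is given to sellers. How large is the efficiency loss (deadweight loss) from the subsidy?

Deadweight loss = $787.5

Pre-subsidy: 1773 - 9P = -35 + 7P gives P* = 113, Q* = 756.
With the subsidy, sellers receive Ps = Pb + 20 for each unit, where Pb is the price buyers pay.
Supply in terms of Pb becomes Qs = -35 + 7(Pb + 20) = 105 + 7Pb. Setting this equal to demand: 1773 - 9Pb = 105 + 7Pb, so Pb = 104.25.
Sellers receive Ps = 104.25 + 20 = 124.25; Q' = 1773 − 9·104.25 = 834.75.
The subsidy expands output by 834.75 − 756 = 78.75 past the efficient level; on those units the gap between marginal cost and willingness to pay runs from 0 up to 20.
DWL = ½ × 20 × 78.75 = 787.5.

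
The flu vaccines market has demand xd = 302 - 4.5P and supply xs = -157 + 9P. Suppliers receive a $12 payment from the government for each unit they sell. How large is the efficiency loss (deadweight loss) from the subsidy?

Pre-subsidy: 302 - 4.5P = -157 + 9P gives P* = 34, x* = 149.
With the subsidy, sellers receive Ps = Pb + 12 for each unit, where Pb is the price buyers pay.
Supply in terms of Pb becomes xs = -157 + 9(Pb + 12) = -49 + 9Pb. Setting this equal to demand: 302 - 4.5Pb = -49 + 9Pb, so Pb = 26.
Sellers receive Ps = 26 + 12 = 38; x' = 302 − 4.5·26 = 185.
The subsidy expands output by 185 − 149 = 36 past the efficient level; on those units the gap between marginal cost and willingness to pay runs from 0 up to 12.
DWL = ½ × 12 × 36 = 216.

Deadweight loss = $216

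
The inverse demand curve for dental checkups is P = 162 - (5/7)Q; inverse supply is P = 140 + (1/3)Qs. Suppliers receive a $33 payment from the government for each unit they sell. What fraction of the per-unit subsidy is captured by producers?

Producer share = 7/22

Pre-subsidy: 162 - (5/7)Q = 140 + (1/3)Q gives Q* = 21 and P* = 147.
With the subsidy, sellers receive Ps = Pb + 33 for each unit, where Pb is the price buyers pay.
On the curves, Pb = 162 - (5/7)Q and Ps = 140 + (1/3)Q; the wedge Ps − Pb = 33 gives 140 + (1/3)Q − (162 - (5/7)Q) = 33, so Q' = 52.5.
Then Pb = 162 − (5/7)·52.5 = 124.5 and Ps = 140 + (1/3)·52.5 = 157.5.
Buyers' price falls by P* − Pb = 147 − 124.5 = 22.5; sellers' price rises by Ps − P* = 157.5 − 147 = 10.5.
So producers capture 10.5/33 = 7/22 of each unit of subsidy.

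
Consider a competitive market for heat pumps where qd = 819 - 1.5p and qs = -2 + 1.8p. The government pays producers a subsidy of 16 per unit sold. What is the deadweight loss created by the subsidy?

Pre-subsidy: 819 - 1.5p = -2 + 1.8p gives p* = 8210/33, q* = 4904/11.
With the subsidy, sellers receive ps = pb + 16 for each unit, where pb is the price buyers pay.
Supply in terms of pb becomes qs = -2 + 1.8(pb + 16) = 26.8 + 1.8pb. Setting this equal to demand: 819 - 1.5pb = 26.8 + 1.8pb, so pb = 7922/33.
Sellers receive ps = 7922/33 + 16 = 8450/33; q' = 819 − 1.5·(7922/33) = 5048/11.
The subsidy expands output by 5048/11 − 4904/11 = 144/11 past the efficient level; on those units the gap between marginal cost and willingness to pay runs from 0 up to 16.
DWL = ½ × 16 × 144/11 = 1152/11.

Deadweight loss = 1152/11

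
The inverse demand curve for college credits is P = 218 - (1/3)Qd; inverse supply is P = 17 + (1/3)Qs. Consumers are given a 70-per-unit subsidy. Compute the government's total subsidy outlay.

Pre-subsidy: 218 - (1/3)Q = 17 + (1/3)Q gives Q* = 301.5 and P* = 117.5.
With the rebate, buyers effectively pay Pb = Ps − 70, where Ps is the price sellers receive.
On the curves, Pb = 218 - (1/3)Q and Ps = 17 + (1/3)Q; the wedge Ps − Pb = 70 gives 17 + (1/3)Q − (218 - (1/3)Q) = 70, so Q' = 406.5.
Then Pb = 218 − (1/3)·406.5 = 82.5 and Ps = 17 + (1/3)·406.5 = 152.5.
Government outlay = subsidy × quantity = 70 × 406.5 = 28455.

Government cost = 28455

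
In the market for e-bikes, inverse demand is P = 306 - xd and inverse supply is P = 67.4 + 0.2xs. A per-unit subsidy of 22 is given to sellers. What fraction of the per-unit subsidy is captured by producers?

Pre-subsidy: 306 - x = 67.4 + 0.2x gives x* = 1193/6 and P* = 643/6.
With the subsidy, sellers receive Ps = Pb + 22 for each unit, where Pb is the price buyers pay.
On the curves, Pb = 306 - x and Ps = 67.4 + 0.2x; the wedge Ps − Pb = 22 gives 67.4 + 0.2x − (306 - x) = 22, so x' = 1303/6.
Then Pb = 306 − 1·(1303/6) = 533/6 and Ps = 67.4 + 0.2·(1303/6) = 665/6.
Buyers' price falls by P* − Pb = 643/6 − 533/6 = 55/3; sellers' price rises by Ps − P* = 665/6 − 643/6 = 11/3.
So producers capture (11/3)/22 = 1/6 of each unit of subsidy.

Producer share = 1/6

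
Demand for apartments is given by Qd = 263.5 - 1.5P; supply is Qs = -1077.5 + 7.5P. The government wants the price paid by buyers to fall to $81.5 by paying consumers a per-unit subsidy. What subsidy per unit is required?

Required subsidy s = $81 per unit

At a buyer price of 81.5, quantity demanded is 263.5 − 1.5·81.5 = 141.25.
Sellers supply 141.25 only when they receive Ps with -1077.5 + 7.5·Ps = 141.25, i.e. Ps = 162.5.
s = Ps − Pb = 162.5 − 81.5 = 81.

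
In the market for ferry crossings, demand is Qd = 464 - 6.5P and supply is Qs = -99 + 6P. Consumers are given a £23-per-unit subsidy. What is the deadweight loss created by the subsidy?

Pre-subsidy: 464 - 6.5P = -99 + 6P gives P* = 45.04, Q* = 171.24.
With the rebate, buyers effectively pay Pb = Ps − 23, where Ps is the price sellers receive.
Demand in terms of Ps becomes Qd = 464 − 6.5(Ps − 23) = 613.5 - 6.5Ps. Setting this equal to supply: 613.5 - 6.5Ps = -99 + 6Ps, so Ps = 57.
Buyers pay Pb = 57 − 23 = 34; Q' = -99 + 6·57 = 243.
The subsidy expands output by 243 − 171.24 = 71.76 past the efficient level; on those units the gap between marginal cost and willingness to pay runs from 0 up to 23.
DWL = ½ × 23 × 71.76 = 825.24.

Deadweight loss = £825.24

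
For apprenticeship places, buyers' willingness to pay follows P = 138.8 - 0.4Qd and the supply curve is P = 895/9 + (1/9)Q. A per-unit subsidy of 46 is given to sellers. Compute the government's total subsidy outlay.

Government cost = 7682

Pre-subsidy: 138.8 - 0.4Q = 895/9 + (1/9)Q gives Q* = 77 and P* = 108.
With the subsidy, sellers receive Ps = Pb + 46 for each unit, where Pb is the price buyers pay.
On the curves, Pb = 138.8 - 0.4Q and Ps = 895/9 + (1/9)Q; the wedge Ps − Pb = 46 gives 895/9 + (1/9)Q − (138.8 - 0.4Q) = 46, so Q' = 167.
Then Pb = 138.8 − 0.4·167 = 72 and Ps = 895/9 + (1/9)·167 = 118.
Government outlay = subsidy × quantity = 46 × 167 = 7682.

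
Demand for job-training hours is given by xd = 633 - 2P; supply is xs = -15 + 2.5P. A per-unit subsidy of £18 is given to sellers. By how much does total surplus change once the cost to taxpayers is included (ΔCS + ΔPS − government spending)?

Pre-subsidy: 633 - 2P = -15 + 2.5P gives P* = 144, x* = 345.
With the subsidy, sellers receive Ps = Pb + 18 for each unit, where Pb is the price buyers pay.
Supply in terms of Pb becomes xs = -15 + 2.5(Pb + 18) = 30 + 2.5Pb. Setting this equal to demand: 633 - 2Pb = 30 + 2.5Pb, so Pb = 134.
Sellers receive Ps = 134 + 18 = 152; x' = 633 − 2·134 = 365.
ΔCS = ½(345 + 365)(144 − 134) = 3550; ΔPS = ½(345 + 365)(152 − 144) = 2840.
Government spending = 18 × 365 = 6570.
Net change = 3550 + 2840 − 6570 = -180. The loss equals the DWL triangle ½·18·20.

Net change in total surplus = -£180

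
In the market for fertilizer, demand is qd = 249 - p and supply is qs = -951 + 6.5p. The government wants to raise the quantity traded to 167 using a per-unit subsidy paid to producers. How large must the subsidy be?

At q = 167, invert demand for the buyer price: pb = (249 − 167)/1 = 82; invert supply for the seller price: ps = (167 − (-951))/6.5 = 172.
The subsidy must fill the gap: s = ps − pb = 172 − 82 = 90.

Required subsidy s = 90 per unit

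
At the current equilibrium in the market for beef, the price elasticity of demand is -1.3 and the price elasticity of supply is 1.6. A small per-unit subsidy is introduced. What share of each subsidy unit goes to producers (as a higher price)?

Producer share = 13/29

For a small subsidy around the equilibrium, the benefit split depends on the relative slopes, which at a point are proportional to the elasticities.
Buyer share = εs/(εs + |εd|) = 1.6/(1.6 + 1.3) = 16/29; seller share = |εd|/(εs + |εd|) = 13/29.
So producers capture 13/29 of the subsidy.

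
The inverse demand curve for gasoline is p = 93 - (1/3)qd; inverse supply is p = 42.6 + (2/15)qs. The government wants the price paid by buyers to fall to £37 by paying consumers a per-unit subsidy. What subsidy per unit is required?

At a buyer price of 37, quantity demanded is 279 − 3·37 = 168.
Sellers supply 168 only when they receive ps = 42.6 + (2/15)·168 = 65.
s = ps − pb = 65 − 37 = 28.

Required subsidy s = £28 per unit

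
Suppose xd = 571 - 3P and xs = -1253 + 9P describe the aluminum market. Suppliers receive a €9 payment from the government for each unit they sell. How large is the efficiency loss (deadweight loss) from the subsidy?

Deadweight loss = €91.125

Pre-subsidy: 571 - 3P = -1253 + 9P gives P* = 152, x* = 115.
With the subsidy, sellers receive Ps = Pb + 9 for each unit, where Pb is the price buyers pay.
Supply in terms of Pb becomes xs = -1253 + 9(Pb + 9) = -1172 + 9Pb. Setting this equal to demand: 571 - 3Pb = -1172 + 9Pb, so Pb = 145.25.
Sellers receive Ps = 145.25 + 9 = 154.25; x' = 571 − 3·145.25 = 135.25.
The subsidy expands output by 135.25 − 115 = 20.25 past the efficient level; on those units the gap between marginal cost and willingness to pay runs from 0 up to 9.
DWL = ½ × 9 × 20.25 = 91.125.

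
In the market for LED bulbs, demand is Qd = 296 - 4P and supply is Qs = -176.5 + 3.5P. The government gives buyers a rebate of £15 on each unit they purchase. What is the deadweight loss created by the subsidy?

Pre-subsidy: 296 - 4P = -176.5 + 3.5P gives P* = 63, Q* = 44.
With the rebate, buyers effectively pay Pb = Ps − 15, where Ps is the price sellers receive.
Demand in terms of Ps becomes Qd = 296 − 4(Ps − 15) = 356 - 4Ps. Setting this equal to supply: 356 - 4Ps = -176.5 + 3.5Ps, so Ps = 71.
Buyers pay Pb = 71 − 15 = 56; Q' = -176.5 + 3.5·71 = 72.
The subsidy expands output by 72 − 44 = 28 past the efficient level; on those units the gap between marginal cost and willingness to pay runs from 0 up to 15.
DWL = ½ × 15 × 28 = 210.

Deadweight loss = £210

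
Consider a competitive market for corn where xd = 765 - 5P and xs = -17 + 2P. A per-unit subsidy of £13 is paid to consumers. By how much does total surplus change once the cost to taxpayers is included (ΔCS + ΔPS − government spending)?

Net change in total surplus = -845/7

Pre-subsidy: 765 - 5P = -17 + 2P gives P* = 782/7, x* = 1445/7.
With the rebate, buyers effectively pay Pb = Ps − 13, where Ps is the price sellers receive.
Demand in terms of Ps becomes xd = 765 − 5(Ps − 13) = 830 - 5Ps. Setting this equal to supply: 830 - 5Ps = -17 + 2Ps, so Ps = 121.
Buyers pay Pb = 121 − 13 = 108; x' = -17 + 2·121 = 225.
ΔCS = ½(1445/7 + 225)(782/7 − 108) = 39260/49; ΔPS = ½(1445/7 + 225)(121 − 782/7) = 98150/49.
Government spending = 13 × 225 = 2925.
Net change = 39260/49 + 98150/49 − 2925 = -845/7. The loss equals the DWL triangle ½·13·130/7.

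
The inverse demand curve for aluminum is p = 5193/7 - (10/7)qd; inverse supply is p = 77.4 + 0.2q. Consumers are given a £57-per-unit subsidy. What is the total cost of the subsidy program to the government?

Government cost = £25251

Pre-subsidy: 5193/7 - (10/7)q = 77.4 + 0.2q gives q* = 408 and p* = 159.
With the rebate, buyers effectively pay pb = ps − 57, where ps is the price sellers receive.
On the curves, pb = 5193/7 - (10/7)q and ps = 77.4 + 0.2q; the wedge ps − pb = 57 gives 77.4 + 0.2q − (5193/7 - (10/7)q) = 57, so q' = 443.
Then pb = 5193/7 − (10/7)·443 = 109 and ps = 77.4 + 0.2·443 = 166.
Government outlay = subsidy × quantity = 57 × 443 = 25251.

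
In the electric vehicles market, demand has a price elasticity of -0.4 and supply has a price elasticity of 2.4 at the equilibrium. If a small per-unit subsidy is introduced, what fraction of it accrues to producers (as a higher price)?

Producer share = 1/7

For a small subsidy around the equilibrium, the benefit split depends on the relative slopes, which at a point are proportional to the elasticities.
Buyer share = εs/(εs + |εd|) = 2.4/(2.4 + 0.4) = 6/7; seller share = |εd|/(εs + |εd|) = 1/7.
So producers capture 1/7 of the subsidy.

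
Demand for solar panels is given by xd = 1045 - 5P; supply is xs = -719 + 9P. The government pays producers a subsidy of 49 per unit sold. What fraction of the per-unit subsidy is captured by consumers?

Consumer share = 9/14

Pre-subsidy: 1045 - 5P = -719 + 9P gives P* = 126, x* = 415.
With the subsidy, sellers receive Ps = Pb + 49 for each unit, where Pb is the price buyers pay.
Supply in terms of Pb becomes xs = -719 + 9(Pb + 49) = -278 + 9Pb. Setting this equal to demand: 1045 - 5Pb = -278 + 9Pb, so Pb = 94.5.
Sellers receive Ps = 94.5 + 49 = 143.5; x' = 1045 − 5·94.5 = 572.5.
Buyers' price falls by P* − Pb = 126 − 94.5 = 31.5; sellers' price rises by Ps − P* = 143.5 − 126 = 17.5.
So consumers capture 31.5/49 = 9/14 of each unit of subsidy.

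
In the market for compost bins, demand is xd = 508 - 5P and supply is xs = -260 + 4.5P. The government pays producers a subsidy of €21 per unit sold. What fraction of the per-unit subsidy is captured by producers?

Producer share = 10/19

Pre-subsidy: 508 - 5P = -260 + 4.5P gives P* = 1536/19, x* = 1972/19.
With the subsidy, sellers receive Ps = Pb + 21 for each unit, where Pb is the price buyers pay.
Supply in terms of Pb becomes xs = -260 + 4.5(Pb + 21) = -165.5 + 4.5Pb. Setting this equal to demand: 508 - 5Pb = -165.5 + 4.5Pb, so Pb = 1347/19.
Sellers receive Ps = 1347/19 + 21 = 1746/19; x' = 508 − 5·(1347/19) = 2917/19.
Buyers' price falls by P* − Pb = 1536/19 − 1347/19 = 189/19; sellers' price rises by Ps − P* = 1746/19 − 1536/19 = 210/19.
So producers capture (210/19)/21 = 10/19 of each unit of subsidy.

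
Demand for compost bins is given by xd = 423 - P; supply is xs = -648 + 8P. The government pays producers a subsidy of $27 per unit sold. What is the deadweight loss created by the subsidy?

Deadweight loss = $324

Pre-subsidy: 423 - P = -648 + 8P gives P* = 119, x* = 304.
With the subsidy, sellers receive Ps = Pb + 27 for each unit, where Pb is the price buyers pay.
Supply in terms of Pb becomes xs = -648 + 8(Pb + 27) = -432 + 8Pb. Setting this equal to demand: 423 - Pb = -432 + 8Pb, so Pb = 95.
Sellers receive Ps = 95 + 27 = 122; x' = 423 − 1·95 = 328.
The subsidy expands output by 328 − 304 = 24 past the efficient level; on those units the gap between marginal cost and willingness to pay runs from 0 up to 27.
DWL = ½ × 27 × 24 = 324.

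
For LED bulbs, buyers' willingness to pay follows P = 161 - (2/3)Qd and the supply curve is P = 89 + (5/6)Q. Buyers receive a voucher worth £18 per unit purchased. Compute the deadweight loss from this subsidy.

Deadweight loss = £108

Pre-subsidy: 161 - (2/3)Q = 89 + (5/6)Q gives Q* = 48 and P* = 129.
With the rebate, buyers effectively pay Pb = Ps − 18, where Ps is the price sellers receive.
On the curves, Pb = 161 - (2/3)Q and Ps = 89 + (5/6)Q; the wedge Ps − Pb = 18 gives 89 + (5/6)Q − (161 - (2/3)Q) = 18, so Q' = 60.
Then Pb = 161 − (2/3)·60 = 121 and Ps = 89 + (5/6)·60 = 139.
The subsidy expands output by 60 − 48 = 12 past the efficient level; on those units the gap between marginal cost and willingness to pay runs from 0 up to 18.
DWL = ½ × 18 × 12 = 108.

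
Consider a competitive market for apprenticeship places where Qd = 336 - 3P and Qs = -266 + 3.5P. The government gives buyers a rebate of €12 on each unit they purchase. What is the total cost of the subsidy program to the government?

Pre-subsidy: 336 - 3P = -266 + 3.5P gives P* = 1204/13, Q* = 756/13.
With the rebate, buyers effectively pay Pb = Ps − 12, where Ps is the price sellers receive.
Demand in terms of Ps becomes Qd = 336 − 3(Ps − 12) = 372 - 3Ps. Setting this equal to supply: 372 - 3Ps = -266 + 3.5Ps, so Ps = 1276/13.
Buyers pay Pb = 1276/13 − 12 = 1120/13; Q' = -266 + 3.5·(1276/13) = 1008/13.
Government outlay = subsidy × quantity = 12 × 1008/13 = 12096/13.

Government cost = 12096/13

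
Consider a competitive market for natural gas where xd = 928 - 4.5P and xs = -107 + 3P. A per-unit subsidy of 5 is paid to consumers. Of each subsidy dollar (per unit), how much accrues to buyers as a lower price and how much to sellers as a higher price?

Pre-subsidy: 928 - 4.5P = -107 + 3P gives P* = 138, x* = 307.
With the rebate, buyers effectively pay Pb = Ps − 5, where Ps is the price sellers receive.
Demand in terms of Ps becomes xd = 928 − 4.5(Ps − 5) = 950.5 - 4.5Ps. Setting this equal to supply: 950.5 - 4.5Ps = -107 + 3Ps, so Ps = 141.
Buyers pay Pb = 141 − 5 = 136; x' = -107 + 3·141 = 316.
Buyers' price falls by P* − Pb = 138 − 136 = 2; sellers' price rises by Ps − P* = 141 − 138 = 3.

Buyers gain 2 per unit; sellers gain 3 per unit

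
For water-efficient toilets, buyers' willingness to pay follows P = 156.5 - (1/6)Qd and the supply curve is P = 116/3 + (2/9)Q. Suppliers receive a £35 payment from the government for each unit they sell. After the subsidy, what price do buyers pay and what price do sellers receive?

Buyers pay £91; sellers receive £126

Pre-subsidy: 156.5 - (1/6)Q = 116/3 + (2/9)Q gives Q* = 303 and P* = 106.
With the subsidy, sellers receive Ps = Pb + 35 for each unit, where Pb is the price buyers pay.
On the curves, Pb = 156.5 - (1/6)Q and Ps = 116/3 + (2/9)Q; the wedge Ps − Pb = 35 gives 116/3 + (2/9)Q − (156.5 - (1/6)Q) = 35, so Q' = 393.
Then Pb = 156.5 − (1/6)·393 = 91 and Ps = 116/3 + (2/9)·393 = 126.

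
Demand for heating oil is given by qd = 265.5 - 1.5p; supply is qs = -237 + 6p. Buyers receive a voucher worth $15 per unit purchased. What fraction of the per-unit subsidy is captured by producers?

Pre-subsidy: 265.5 - 1.5p = -237 + 6p gives p* = 67, q* = 165.
With the rebate, buyers effectively pay pb = ps − 15, where ps is the price sellers receive.
Demand in terms of ps becomes qd = 265.5 − 1.5(ps − 15) = 288 - 1.5ps. Setting this equal to supply: 288 - 1.5ps = -237 + 6ps, so ps = 70.
Buyers pay pb = 70 − 15 = 55; q' = -237 + 6·70 = 183.
Buyers' price falls by p* − pb = 67 − 55 = 12; sellers' price rises by ps − p* = 70 − 67 = 3.
So producers capture 3/15 = 0.2 of each unit of subsidy.

Producer share = 0.2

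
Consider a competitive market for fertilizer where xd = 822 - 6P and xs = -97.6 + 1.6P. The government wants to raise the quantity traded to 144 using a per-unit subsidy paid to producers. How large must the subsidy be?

Required subsidy s = 38 per unit

At x = 144, invert demand for the buyer price: Pb = (822 − 144)/6 = 113; invert supply for the seller price: Ps = (144 − (-97.6))/1.6 = 151.
The subsidy must fill the gap: s = Ps − Pb = 151 − 113 = 38.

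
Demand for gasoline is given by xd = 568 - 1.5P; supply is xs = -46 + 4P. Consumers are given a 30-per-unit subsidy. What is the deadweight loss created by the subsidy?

Pre-subsidy: 568 - 1.5P = -46 + 4P gives P* = 1228/11, x* = 4406/11.
With the rebate, buyers effectively pay Pb = Ps − 30, where Ps is the price sellers receive.
Demand in terms of Ps becomes xd = 568 − 1.5(Ps − 30) = 613 - 1.5Ps. Setting this equal to supply: 613 - 1.5Ps = -46 + 4Ps, so Ps = 1318/11.
Buyers pay Pb = 1318/11 − 30 = 988/11; x' = -46 + 4·(1318/11) = 4766/11.
The subsidy expands output by 4766/11 − 4406/11 = 360/11 past the efficient level; on those units the gap between marginal cost and willingness to pay runs from 0 up to 30.
DWL = ½ × 30 × 360/11 = 5400/11.

Deadweight loss = 5400/11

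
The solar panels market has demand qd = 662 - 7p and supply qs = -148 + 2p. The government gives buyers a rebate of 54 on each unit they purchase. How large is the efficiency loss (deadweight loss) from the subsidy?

Deadweight loss = 2268

Pre-subsidy: 662 - 7p = -148 + 2p gives p* = 90, q* = 32.
With the rebate, buyers effectively pay pb = ps − 54, where ps is the price sellers receive.
Demand in terms of ps becomes qd = 662 − 7(ps − 54) = 1040 - 7ps. Setting this equal to supply: 1040 - 7ps = -148 + 2ps, so ps = 132.
Buyers pay pb = 132 − 54 = 78; q' = -148 + 2·132 = 116.
The subsidy expands output by 116 − 32 = 84 past the efficient level; on those units the gap between marginal cost and willingness to pay runs from 0 up to 54.
DWL = ½ × 54 × 84 = 2268.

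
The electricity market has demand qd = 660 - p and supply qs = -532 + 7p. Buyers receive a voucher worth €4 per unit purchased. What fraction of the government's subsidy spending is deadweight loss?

DWL / government spending = 1/294

Pre-subsidy: 660 - p = -532 + 7p gives p* = 149, q* = 511.
With the rebate, buyers effectively pay pb = ps − 4, where ps is the price sellers receive.
Demand in terms of ps becomes qd = 660 − 1(ps − 4) = 664 - ps. Setting this equal to supply: 664 - ps = -532 + 7ps, so ps = 149.5.
Buyers pay pb = 149.5 − 4 = 145.5; q' = -532 + 7·149.5 = 514.5.
ΔCS = ½(511 + 514.5)(149 − 145.5) = 1794.625; ΔPS = ½(511 + 514.5)(149.5 − 149) = 256.375.
Government spending = 4 × 514.5 = 2058.
DWL = ½ × 4 × (514.5 − 511) = 7; fraction = 7 / 2058 = 1/294.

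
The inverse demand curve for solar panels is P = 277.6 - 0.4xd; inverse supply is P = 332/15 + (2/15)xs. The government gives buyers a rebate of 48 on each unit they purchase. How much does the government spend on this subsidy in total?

Government cost = 27312

Pre-subsidy: 277.6 - 0.4x = 332/15 + (2/15)x gives x* = 479 and P* = 86.
With the rebate, buyers effectively pay Pb = Ps − 48, where Ps is the price sellers receive.
On the curves, Pb = 277.6 - 0.4x and Ps = 332/15 + (2/15)x; the wedge Ps − Pb = 48 gives 332/15 + (2/15)x − (277.6 - 0.4x) = 48, so x' = 569.
Then Pb = 277.6 − 0.4·569 = 50 and Ps = 332/15 + (2/15)·569 = 98.
Government outlay = subsidy × quantity = 48 × 569 = 27312.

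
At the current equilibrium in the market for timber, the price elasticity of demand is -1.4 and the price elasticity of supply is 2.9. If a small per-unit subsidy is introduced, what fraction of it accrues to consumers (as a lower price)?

Consumer share = 29/43

For a small subsidy around the equilibrium, the benefit split depends on the relative slopes, which at a point are proportional to the elasticities.
Buyer share = εs/(εs + |εd|) = 2.9/(2.9 + 1.4) = 29/43; seller share = |εd|/(εs + |εd|) = 14/43.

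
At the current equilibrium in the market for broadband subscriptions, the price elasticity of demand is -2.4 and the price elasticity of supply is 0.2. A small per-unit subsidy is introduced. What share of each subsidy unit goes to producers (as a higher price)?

For a small subsidy around the equilibrium, the benefit split depends on the relative slopes, which at a point are proportional to the elasticities.
Buyer share = εs/(εs + |εd|) = 0.2/(0.2 + 2.4) = 1/13; seller share = |εd|/(εs + |εd|) = 12/13.
So producers capture 12/13 of the subsidy.

Producer share = 12/13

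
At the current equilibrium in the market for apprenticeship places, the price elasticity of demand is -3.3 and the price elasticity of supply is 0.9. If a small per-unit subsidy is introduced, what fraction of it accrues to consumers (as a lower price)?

Consumer share = 3/14

For a small subsidy around the equilibrium, the benefit split depends on the relative slopes, which at a point are proportional to the elasticities.
Buyer share = εs/(εs + |εd|) = 0.9/(0.9 + 3.3) = 3/14; seller share = |εd|/(εs + |εd|) = 11/14.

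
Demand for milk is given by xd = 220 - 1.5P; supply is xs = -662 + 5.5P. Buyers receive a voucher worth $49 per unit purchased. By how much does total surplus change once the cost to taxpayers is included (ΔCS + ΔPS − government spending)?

Pre-subsidy: 220 - 1.5P = -662 + 5.5P gives P* = 126, x* = 31.
With the rebate, buyers effectively pay Pb = Ps − 49, where Ps is the price sellers receive.
Demand in terms of Ps becomes xd = 220 − 1.5(Ps − 49) = 293.5 - 1.5Ps. Setting this equal to supply: 293.5 - 1.5Ps = -662 + 5.5Ps, so Ps = 136.5.
Buyers pay Pb = 136.5 − 49 = 87.5; x' = -662 + 5.5·136.5 = 88.75.
ΔCS = ½(31 + 88.75)(126 − 87.5) = 2305.1875; ΔPS = ½(31 + 88.75)(136.5 − 126) = 628.6875.
Government spending = 49 × 88.75 = 4348.75.
Net change = 2305.1875 + 628.6875 − 4348.75 = -1414.875. The loss equals the DWL triangle ½·49·57.75.

Net change in total surplus = -$1414.875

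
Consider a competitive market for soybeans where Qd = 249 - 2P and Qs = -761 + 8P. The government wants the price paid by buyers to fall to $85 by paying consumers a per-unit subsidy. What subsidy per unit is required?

At a buyer price of 85, quantity demanded is 249 − 2·85 = 79.
Sellers supply 79 only when they receive Ps with -761 + 8·Ps = 79, i.e. Ps = 105.
s = Ps − Pb = 105 − 85 = 20.

Required subsidy s = $20 per unit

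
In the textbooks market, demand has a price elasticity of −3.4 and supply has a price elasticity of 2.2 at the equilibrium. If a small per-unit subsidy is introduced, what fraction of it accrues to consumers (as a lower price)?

For a small subsidy around the equilibrium, the benefit split depends on the relative slopes, which at a point are proportional to the elasticities.
Buyer share = εs/(εs + |εd|) = 2.2/(2.2 + 3.4) = 11/28; seller share = |εd|/(εs + |εd|) = 17/28.

Consumer share = 11/28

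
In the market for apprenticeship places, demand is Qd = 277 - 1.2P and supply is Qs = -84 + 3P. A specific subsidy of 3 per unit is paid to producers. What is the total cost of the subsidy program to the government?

Pre-subsidy: 277 - 1.2P = -84 + 3P gives P* = 1805/21, Q* = 1217/7.
With the subsidy, sellers receive Ps = Pb + 3 for each unit, where Pb is the price buyers pay.
Supply in terms of Pb becomes Qs = -84 + 3(Pb + 3) = -75 + 3Pb. Setting this equal to demand: 277 - 1.2Pb = -75 + 3Pb, so Pb = 1760/21.
Sellers receive Ps = 1760/21 + 3 = 1823/21; Q' = 277 − 1.2·(1760/21) = 1235/7.
Government outlay = subsidy × quantity = 3 × 1235/7 = 3705/7.

Government cost = 3705/7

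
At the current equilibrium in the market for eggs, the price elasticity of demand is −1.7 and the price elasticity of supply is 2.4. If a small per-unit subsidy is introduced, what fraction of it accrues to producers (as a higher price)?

For a small subsidy around the equilibrium, the benefit split depends on the relative slopes, which at a point are proportional to the elasticities.
Buyer share = εs/(εs + |εd|) = 2.4/(2.4 + 1.7) = 24/41; seller share = |εd|/(εs + |εd|) = 17/41.
So producers capture 17/41 of the subsidy.

Producer share = 17/41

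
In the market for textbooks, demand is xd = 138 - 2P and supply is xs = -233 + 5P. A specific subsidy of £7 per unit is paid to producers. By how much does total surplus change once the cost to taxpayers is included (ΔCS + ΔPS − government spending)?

Pre-subsidy: 138 - 2P = -233 + 5P gives P* = 53, x* = 32.
With the subsidy, sellers receive Ps = Pb + 7 for each unit, where Pb is the price buyers pay.
Supply in terms of Pb becomes xs = -233 + 5(Pb + 7) = -198 + 5Pb. Setting this equal to demand: 138 - 2Pb = -198 + 5Pb, so Pb = 48.
Sellers receive Ps = 48 + 7 = 55; x' = 138 − 2·48 = 42.
ΔCS = ½(32 + 42)(53 − 48) = 185; ΔPS = ½(32 + 42)(55 − 53) = 74.
Government spending = 7 × 42 = 294.
Net change = 185 + 74 − 294 = -35. The loss equals the DWL triangle ½·7·10.

Net change in total surplus = -£35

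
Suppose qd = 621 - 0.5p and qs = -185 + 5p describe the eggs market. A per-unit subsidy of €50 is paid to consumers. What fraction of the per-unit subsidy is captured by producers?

Producer share = 1/11

Pre-subsidy: 621 - 0.5p = -185 + 5p gives p* = 1612/11, q* = 6025/11.
With the rebate, buyers effectively pay pb = ps − 50, where ps is the price sellers receive.
Demand in terms of ps becomes qd = 621 − 0.5(ps − 50) = 646 - 0.5ps. Setting this equal to supply: 646 - 0.5ps = -185 + 5ps, so ps = 1662/11.
Buyers pay pb = 1662/11 − 50 = 1112/11; q' = -185 + 5·(1662/11) = 6275/11.
Buyers' price falls by p* − pb = 1612/11 − 1112/11 = 500/11; sellers' price rises by ps − p* = 1662/11 − 1612/11 = 50/11.
So producers capture (50/11)/50 = 1/11 of each unit of subsidy.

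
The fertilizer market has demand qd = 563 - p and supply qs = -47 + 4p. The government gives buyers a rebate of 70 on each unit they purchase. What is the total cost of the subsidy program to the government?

Pre-subsidy: 563 - p = -47 + 4p gives p* = 122, q* = 441.
With the rebate, buyers effectively pay pb = ps − 70, where ps is the price sellers receive.
Demand in terms of ps becomes qd = 563 − 1(ps − 70) = 633 - ps. Setting this equal to supply: 633 - ps = -47 + 4ps, so ps = 136.
Buyers pay pb = 136 − 70 = 66; q' = -47 + 4·136 = 497.
Government outlay = subsidy × quantity = 70 × 497 = 34790.

Government cost = 34790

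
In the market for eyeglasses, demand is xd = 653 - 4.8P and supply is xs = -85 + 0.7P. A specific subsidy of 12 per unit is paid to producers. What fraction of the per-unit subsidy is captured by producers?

Pre-subsidy: 653 - 4.8P = -85 + 0.7P gives P* = 1476/11, x* = 491/55.
With the subsidy, sellers receive Ps = Pb + 12 for each unit, where Pb is the price buyers pay.
Supply in terms of Pb becomes xs = -85 + 0.7(Pb + 12) = -76.6 + 0.7Pb. Setting this equal to demand: 653 - 4.8Pb = -76.6 + 0.7Pb, so Pb = 7296/55.
Sellers receive Ps = 7296/55 + 12 = 7956/55; x' = 653 − 4.8·(7296/55) = 4471/275.
Buyers' price falls by P* − Pb = 1476/11 − 7296/55 = 84/55; sellers' price rises by Ps − P* = 7956/55 − 1476/11 = 576/55.
So producers capture (576/55)/12 = 48/55 of each unit of subsidy.

Producer share = 48/55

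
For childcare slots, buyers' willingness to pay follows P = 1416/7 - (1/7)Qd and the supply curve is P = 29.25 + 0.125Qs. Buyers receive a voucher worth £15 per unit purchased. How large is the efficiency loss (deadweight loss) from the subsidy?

Deadweight loss = £420

Pre-subsidy: 1416/7 - (1/7)Q = 29.25 + 0.125Q gives Q* = 646 and P* = 110.
With the rebate, buyers effectively pay Pb = Ps − 15, where Ps is the price sellers receive.
On the curves, Pb = 1416/7 - (1/7)Q and Ps = 29.25 + 0.125Q; the wedge Ps − Pb = 15 gives 29.25 + 0.125Q − (1416/7 - (1/7)Q) = 15, so Q' = 702.
Then Pb = 1416/7 − (1/7)·702 = 102 and Ps = 29.25 + 0.125·702 = 117.
The subsidy expands output by 702 − 646 = 56 past the efficient level; on those units the gap between marginal cost and willingness to pay runs from 0 up to 15.
DWL = ½ × 15 × 56 = 420.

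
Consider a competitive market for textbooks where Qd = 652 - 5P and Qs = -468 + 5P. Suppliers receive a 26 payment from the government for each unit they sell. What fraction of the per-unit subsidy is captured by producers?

Producer share = 0.5

Pre-subsidy: 652 - 5P = -468 + 5P gives P* = 112, Q* = 92.
With the subsidy, sellers receive Ps = Pb + 26 for each unit, where Pb is the price buyers pay.
Supply in terms of Pb becomes Qs = -468 + 5(Pb + 26) = -338 + 5Pb. Setting this equal to demand: 652 - 5Pb = -338 + 5Pb, so Pb = 99.
Sellers receive Ps = 99 + 26 = 125; Q' = 652 − 5·99 = 157.
Buyers' price falls by P* − Pb = 112 − 99 = 13; sellers' price rises by Ps − P* = 125 − 112 = 13.
So producers capture 13/26 = 0.5 of each unit of subsidy.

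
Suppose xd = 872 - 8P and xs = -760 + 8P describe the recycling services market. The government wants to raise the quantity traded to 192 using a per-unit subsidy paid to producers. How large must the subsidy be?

At x = 192, invert demand for the buyer price: Pb = (872 − 192)/8 = 85; invert supply for the seller price: Ps = (192 − (-760))/8 = 119.
The subsidy must fill the gap: s = Ps − Pb = 119 − 85 = 34.

Required subsidy s = 34 per unit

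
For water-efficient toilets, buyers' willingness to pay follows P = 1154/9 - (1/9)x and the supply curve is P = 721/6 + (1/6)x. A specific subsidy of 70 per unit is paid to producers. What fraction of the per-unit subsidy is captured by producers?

Producer share = 0.6

Pre-subsidy: 1154/9 - (1/9)x = 721/6 + (1/6)x gives x* = 29 and P* = 125.
With the subsidy, sellers receive Ps = Pb + 70 for each unit, where Pb is the price buyers pay.
On the curves, Pb = 1154/9 - (1/9)x and Ps = 721/6 + (1/6)x; the wedge Ps − Pb = 70 gives 721/6 + (1/6)x − (1154/9 - (1/9)x) = 70, so x' = 281.
Then Pb = 1154/9 − (1/9)·281 = 97 and Ps = 721/6 + (1/6)·281 = 167.
Buyers' price falls by P* − Pb = 125 − 97 = 28; sellers' price rises by Ps − P* = 167 − 125 = 42.
So producers capture 42/70 = 0.6 of each unit of subsidy.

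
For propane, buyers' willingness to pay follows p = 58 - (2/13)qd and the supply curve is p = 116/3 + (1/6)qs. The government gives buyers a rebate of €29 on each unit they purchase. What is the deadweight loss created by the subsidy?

Deadweight loss = €1311.96

Pre-subsidy: 58 - (2/13)q = 116/3 + (1/6)q gives q* = 60.32 and p* = 48.72.
With the rebate, buyers effectively pay pb = ps − 29, where ps is the price sellers receive.
On the curves, pb = 58 - (2/13)q and ps = 116/3 + (1/6)q; the wedge ps − pb = 29 gives 116/3 + (1/6)q − (58 - (2/13)q) = 29, so q' = 150.8.
Then pb = 58 − (2/13)·150.8 = 34.8 and ps = 116/3 + (1/6)·150.8 = 63.8.
The subsidy expands output by 150.8 − 60.32 = 90.48 past the efficient level; on those units the gap between marginal cost and willingness to pay runs from 0 up to 29.
DWL = ½ × 29 × 90.48 = 1311.96.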